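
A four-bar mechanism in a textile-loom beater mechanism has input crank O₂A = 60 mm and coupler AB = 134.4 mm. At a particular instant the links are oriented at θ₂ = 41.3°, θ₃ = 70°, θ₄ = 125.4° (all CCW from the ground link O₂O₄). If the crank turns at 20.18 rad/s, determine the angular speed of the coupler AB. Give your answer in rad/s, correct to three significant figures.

10.9

ω₂ = 20.18 rad/s
Differentiating the loop-closure r₂e^{iθ₂}+r₃e^{iθ₃}=r₁+r₄e^{iθ₄} gives r₂ω₂e^{iθ₂}+r₃ω₃e^{iθ₃}=r₄ω₄e^{iθ₄}.
Eliminating the other unknown: ω₃ = r₂ω₂ sin(θ₄−θ₂) / [r₃ sin(θ₃−θ₄)].
Numerator sine = +0.99470; denominator sine = -0.82314.
Result = 0.06·20.18·(+0.99470) / (0.1344·(-0.82314)) = -10.887 rad/s; magnitude 10.887 rad/s.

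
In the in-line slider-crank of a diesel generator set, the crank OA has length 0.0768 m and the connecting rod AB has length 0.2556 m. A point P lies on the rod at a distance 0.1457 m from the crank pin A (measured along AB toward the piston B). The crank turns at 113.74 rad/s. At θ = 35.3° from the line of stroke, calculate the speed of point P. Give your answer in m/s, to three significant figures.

6.53

ω = 113.7 rad/s.  Crank-pin speed |V_A| = rω = 8.7352 m/s, perpendicular to OA.
Rod angle: sinφ = −(r/L) sinθ ⇒ φ = -9.999°; ω_rod = −rω cosθ/√(L²−r²sin²θ) = -28.322 rad/s.
V_P = V_A + ω_rod × AP, with AP = 0.1457 m along the rod.
Components: V_Px = −rω sinθ − a·ω_rod·sinφ = -5.7642 m/s;  V_Py = rω cosθ + a·ω_rod·cosφ = +3.0653 m/s.
|V_P| = √(V_Px² + V_Py²) = 6.5286 m/s.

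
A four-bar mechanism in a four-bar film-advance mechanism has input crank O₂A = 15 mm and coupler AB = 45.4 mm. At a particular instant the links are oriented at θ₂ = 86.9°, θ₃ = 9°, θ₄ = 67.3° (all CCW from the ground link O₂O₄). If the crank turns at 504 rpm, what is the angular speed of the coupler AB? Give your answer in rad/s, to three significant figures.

ω₂ = 52.78 rad/s (from 504 rpm).
Differentiating the loop-closure r₂e^{iθ₂}+r₃e^{iθ₃}=r₁+r₄e^{iθ₄} gives r₂ω₂e^{iθ₂}+r₃ω₃e^{iθ₃}=r₄ω₄e^{iθ₄}.
Eliminating the other unknown: ω₃ = r₂ω₂ sin(θ₄−θ₂) / [r₃ sin(θ₃−θ₄)].
Numerator sine = -0.33545; denominator sine = -0.85081.
Result = 0.015·52.78·(-0.33545) / (0.0454·(-0.85081)) = +6.8753 rad/s; magnitude 6.8753 rad/s.

6.88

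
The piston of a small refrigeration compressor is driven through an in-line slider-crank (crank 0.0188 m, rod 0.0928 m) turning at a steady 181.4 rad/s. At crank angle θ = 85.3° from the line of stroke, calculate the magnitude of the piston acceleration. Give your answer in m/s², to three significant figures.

ω = 181.4 rad/s
x(θ) = r cosθ + √(L² − r² sin²θ); with ω constant, a = ω²·d²x/dθ².
d²x/dθ² = −r cosθ − r²(cos2θ)/√u − r⁴ sin²2θ/(4u^{3/2}),  u = L² − r² sin²θ = 0.00826077 m².
Substituting r = 0.0188 m, L = 0.0928 m, θ = 85.3°: d²x/dθ² = +0.0022949 m.
a = ω²·d²x/dθ² = (181.4)²·(+0.0022949) = +75.517 m/s²;  |a| = 75.517 m/s².

75.5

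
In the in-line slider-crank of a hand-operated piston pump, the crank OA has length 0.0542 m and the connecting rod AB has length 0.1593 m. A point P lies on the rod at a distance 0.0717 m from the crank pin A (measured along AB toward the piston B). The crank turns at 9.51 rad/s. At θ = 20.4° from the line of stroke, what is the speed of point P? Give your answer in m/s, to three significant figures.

0.336

ω = 9.51 rad/s.  Crank-pin speed |V_A| = rω = 0.51544 m/s, perpendicular to OA.
Rod angle: sinφ = −(r/L) sinθ ⇒ φ = -6.811°; ω_rod = −rω cosθ/√(L²−r²sin²θ) = -3.0543 rad/s.
V_P = V_A + ω_rod × AP, with AP = 0.0717 m along the rod.
Components: V_Px = −rω sinθ − a·ω_rod·sinφ = -0.20564 m/s;  V_Py = rω cosθ + a·ω_rod·cosφ = +0.26567 m/s.
|V_P| = √(V_Px² + V_Py²) = 0.33596 m/s.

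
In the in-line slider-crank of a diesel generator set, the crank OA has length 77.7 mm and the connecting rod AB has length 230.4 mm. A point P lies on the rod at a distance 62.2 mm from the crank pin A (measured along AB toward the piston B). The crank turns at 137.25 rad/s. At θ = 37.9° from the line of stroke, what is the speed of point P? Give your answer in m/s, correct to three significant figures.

ω = 137.2 rad/s.  Crank-pin speed |V_A| = rω = 10.664 m/s, perpendicular to OA.
Rod angle: sinφ = −(r/L) sinθ ⇒ φ = -11.956°; ω_rod = −rω cosθ/√(L²−r²sin²θ) = -37.334 rad/s.
V_P = V_A + ω_rod × AP, with AP = 0.0622 m along the rod.
Components: V_Px = −rω sinθ − a·ω_rod·sinφ = -7.032 m/s;  V_Py = rω cosθ + a·ω_rod·cosφ = +6.1433 m/s.
|V_P| = √(V_Px² + V_Py²) = 9.3375 m/s.

9.34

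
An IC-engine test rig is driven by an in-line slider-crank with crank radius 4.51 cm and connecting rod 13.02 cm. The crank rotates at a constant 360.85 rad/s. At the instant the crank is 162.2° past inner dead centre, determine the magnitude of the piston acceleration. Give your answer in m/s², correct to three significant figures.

ω = 360.9 rad/s
x(θ) = r cosθ + √(L² − r² sin²θ); with ω constant, a = ω²·d²x/dθ².
d²x/dθ² = −r cosθ − r²(cos2θ)/√u − r⁴ sin²2θ/(4u^{3/2}),  u = L² − r² sin²θ = 0.016762 m².
Substituting r = 0.0451 m, L = 0.1302 m, θ = 162.2°: d²x/dθ² = +0.030005 m.
a = ω²·d²x/dθ² = (360.9)²·(+0.030005) = +3907.1 m/s²;  |a| = 3907.1 m/s².

3910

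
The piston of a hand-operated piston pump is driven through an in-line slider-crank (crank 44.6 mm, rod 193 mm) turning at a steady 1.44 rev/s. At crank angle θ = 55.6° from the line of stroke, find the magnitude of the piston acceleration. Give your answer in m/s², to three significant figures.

1.76

ω = 2π·1.44 = 9.048 rad/s
x(θ) = r cosθ + √(L² − r² sin²θ); with ω constant, a = ω²·d²x/dθ².
d²x/dθ² = −r cosθ − r²(cos2θ)/√u − r⁴ sin²2θ/(4u^{3/2}),  u = L² − r² sin²θ = 0.0358948 m².
Substituting r = 0.0446 m, L = 0.193 m, θ = 55.6°: d²x/dθ² = -0.021527 m.
a = ω²·d²x/dθ² = (9.048)²·(-0.021527) = -1.7623 m/s²;  |a| = 1.7623 m/s².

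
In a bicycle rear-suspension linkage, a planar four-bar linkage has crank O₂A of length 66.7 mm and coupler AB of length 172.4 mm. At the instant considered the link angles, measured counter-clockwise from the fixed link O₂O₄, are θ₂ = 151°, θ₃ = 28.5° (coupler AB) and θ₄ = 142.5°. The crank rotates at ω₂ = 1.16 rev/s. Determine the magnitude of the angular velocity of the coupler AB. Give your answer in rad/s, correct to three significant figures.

ω₂ = 7.288 rad/s (from 1.16 rev/s).
Differentiating the loop-closure r₂e^{iθ₂}+r₃e^{iθ₃}=r₁+r₄e^{iθ₄} gives r₂ω₂e^{iθ₂}+r₃ω₃e^{iθ₃}=r₄ω₄e^{iθ₄}.
Eliminating the other unknown: ω₃ = r₂ω₂ sin(θ₄−θ₂) / [r₃ sin(θ₃−θ₄)].
Numerator sine = -0.14781; denominator sine = -0.91355.
Result = 0.0667·7.288·(-0.14781) / (0.1724·(-0.91355)) = +0.45625 rad/s; magnitude 0.45625 rad/s.

0.456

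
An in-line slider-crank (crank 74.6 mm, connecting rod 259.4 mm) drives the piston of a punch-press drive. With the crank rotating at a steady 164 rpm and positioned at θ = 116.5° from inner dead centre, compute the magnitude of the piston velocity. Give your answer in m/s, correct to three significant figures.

ω = 2π·164/60 = 17.17 rad/s
For an in-line slider-crank, x = r cosθ + √(L² − r² sin²θ), so v = −rω sinθ·[1 + r cosθ/√(L² − r² sin²θ)].
With r = 0.0746 m, L = 0.2594 m, θ = 116.5°: √(L² − r² sin²θ) = 0.25066 m.
v = −0.0746·17.17·0.89493·[1 + 0.0746·-0.44620/0.25066] = -0.99432 m/s.
|v| = 0.99432 m/s.

0.994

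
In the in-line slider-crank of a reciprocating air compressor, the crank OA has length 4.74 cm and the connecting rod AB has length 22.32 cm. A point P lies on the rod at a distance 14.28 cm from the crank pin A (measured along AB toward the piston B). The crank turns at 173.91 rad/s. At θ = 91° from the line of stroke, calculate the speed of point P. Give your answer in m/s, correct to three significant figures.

8.22

ω = 173.9 rad/s.  Crank-pin speed |V_A| = rω = 8.2433 m/s, perpendicular to OA.
Rod angle: sinφ = −(r/L) sinθ ⇒ φ = -12.259°; ω_rod = −rω cosθ/√(L²−r²sin²θ) = +0.6596 rad/s.
V_P = V_A + ω_rod × AP, with AP = 0.1428 m along the rod.
Components: V_Px = −rω sinθ − a·ω_rod·sinφ = -8.2221 m/s;  V_Py = rω cosθ + a·ω_rod·cosφ = -0.051823 m/s.
|V_P| = √(V_Px² + V_Py²) = 8.2222 m/s.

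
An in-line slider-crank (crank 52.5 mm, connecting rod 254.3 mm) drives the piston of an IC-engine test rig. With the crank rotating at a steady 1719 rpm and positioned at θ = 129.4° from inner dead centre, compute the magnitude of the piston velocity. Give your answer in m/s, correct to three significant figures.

ω = 2π·1719/60 = 180 rad/s
For an in-line slider-crank, x = r cosθ + √(L² − r² sin²θ), so v = −rω sinθ·[1 + r cosθ/√(L² − r² sin²θ)].
With r = 0.0525 m, L = 0.2543 m, θ = 129.4°: √(L² − r² sin²θ) = 0.25104 m.
v = −0.0525·180·0.77273·[1 + 0.0525·-0.63473/0.25104] = -6.3335 m/s.
|v| = 6.3335 m/s.

6.33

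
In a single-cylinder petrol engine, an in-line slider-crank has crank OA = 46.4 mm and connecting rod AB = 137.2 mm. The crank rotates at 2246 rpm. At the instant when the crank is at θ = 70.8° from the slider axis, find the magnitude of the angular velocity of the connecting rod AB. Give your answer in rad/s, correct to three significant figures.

ω = 235.2 rad/s (converted from 2246 rpm).
The rod makes angle φ with the slider axis where L sinφ = r sinθ; differentiating, L cosφ·φ̇ = r ω cosθ.
L cosφ = √(L² − r² sin²θ) = 0.13001 m.
|ω_rod| = r ω |cosθ| / √(L² − r² sin²θ) = 0.0464·235.2·0.32887/0.13001 = 27.605 rad/s.

27.6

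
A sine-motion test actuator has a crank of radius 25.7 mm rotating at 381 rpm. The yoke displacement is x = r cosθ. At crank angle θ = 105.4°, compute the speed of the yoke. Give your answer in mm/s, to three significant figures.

989

ω = 39.9 rad/s (from 381 rpm).
x = r cosθ ⇒ ẋ = −rω sinθ.
|v| = rω|sinθ| = 0.0257·39.9·|sin 105.4°| = 0.98857 m/s = 988.57 mm/s.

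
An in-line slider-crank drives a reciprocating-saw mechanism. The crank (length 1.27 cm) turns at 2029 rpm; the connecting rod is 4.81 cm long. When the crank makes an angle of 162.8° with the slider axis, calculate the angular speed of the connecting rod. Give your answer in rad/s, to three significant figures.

53.8

ω = 212.5 rad/s (converted from 2029 rpm).
The rod makes angle φ with the slider axis where L sinφ = r sinθ; differentiating, L cosφ·φ̇ = r ω cosθ.
L cosφ = √(L² − r² sin²θ) = 0.047953 m.
|ω_rod| = r ω |cosθ| / √(L² − r² sin²θ) = 0.0127·212.5·0.95528/0.047953 = 53.756 rad/s.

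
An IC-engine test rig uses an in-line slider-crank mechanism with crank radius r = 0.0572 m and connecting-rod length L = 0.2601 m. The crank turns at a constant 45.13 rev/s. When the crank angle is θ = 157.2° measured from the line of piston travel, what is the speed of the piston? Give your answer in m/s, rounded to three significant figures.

ω = 2π·45.1 = 283.6 rad/s
For an in-line slider-crank, x = r cosθ + √(L² − r² sin²θ), so v = −rω sinθ·[1 + r cosθ/√(L² − r² sin²θ)].
With r = 0.0572 m, L = 0.2601 m, θ = 157.2°: √(L² − r² sin²θ) = 0.25915 m.
v = −0.0572·283.6·0.38752·[1 + 0.0572·-0.92186/0.25915] = -5.0065 m/s.
|v| = 5.0065 m/s.

5.01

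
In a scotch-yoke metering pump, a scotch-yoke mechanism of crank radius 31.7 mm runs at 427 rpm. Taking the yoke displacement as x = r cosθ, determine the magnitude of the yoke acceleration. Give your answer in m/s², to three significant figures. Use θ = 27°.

56.5

ω = 44.72 rad/s (from 427 rpm).
x = r cosθ ⇒ ẍ = −rω² cosθ (ω constant).
|a| = rω²|cosθ| = 0.0317·(44.72)²·|cos 27°| = 56.475 m/s².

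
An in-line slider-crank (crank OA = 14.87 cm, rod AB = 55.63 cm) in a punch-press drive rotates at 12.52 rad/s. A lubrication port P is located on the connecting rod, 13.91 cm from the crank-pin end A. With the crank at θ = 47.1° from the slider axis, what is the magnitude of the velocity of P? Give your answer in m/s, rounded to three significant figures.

ω = 12.52 rad/s.  Crank-pin speed |V_A| = rω = 1.8617 m/s, perpendicular to OA.
Rod angle: sinφ = −(r/L) sinθ ⇒ φ = -11.292°; ω_rod = −rω cosθ/√(L²−r²sin²θ) = -2.3231 rad/s.
V_P = V_A + ω_rod × AP, with AP = 0.1391 m along the rod.
Components: V_Px = −rω sinθ − a·ω_rod·sinφ = -1.4271 m/s;  V_Py = rω cosθ + a·ω_rod·cosφ = +0.95043 m/s.
|V_P| = √(V_Px² + V_Py²) = 1.7146 m/s.

1.71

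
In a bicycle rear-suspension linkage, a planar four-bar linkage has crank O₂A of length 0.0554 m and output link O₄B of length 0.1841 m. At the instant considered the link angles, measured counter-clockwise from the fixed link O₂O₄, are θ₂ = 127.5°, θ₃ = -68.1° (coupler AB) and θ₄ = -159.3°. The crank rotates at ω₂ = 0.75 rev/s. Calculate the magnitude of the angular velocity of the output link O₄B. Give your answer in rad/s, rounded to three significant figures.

ω₂ = 4.712 rad/s (from 0.75 rev/s).
Differentiating the loop-closure r₂e^{iθ₂}+r₃e^{iθ₃}=r₁+r₄e^{iθ₄} gives r₂ω₂e^{iθ₂}+r₃ω₃e^{iθ₃}=r₄ω₄e^{iθ₄}.
Eliminating the other unknown: ω₄ = r₂ω₂ sin(θ₂−θ₃) / [r₄ sin(θ₄−θ₃)].
Numerator sine = -0.26892; denominator sine = -0.99978.
Result = 0.0554·4.712·(-0.26892) / (0.1841·(-0.99978)) = +0.38143 rad/s; magnitude 0.38143 rad/s.

0.381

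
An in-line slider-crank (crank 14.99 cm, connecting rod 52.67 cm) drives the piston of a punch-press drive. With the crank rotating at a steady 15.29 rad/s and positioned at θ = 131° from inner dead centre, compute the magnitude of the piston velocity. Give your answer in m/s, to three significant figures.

1.40

ω = 15.29 rad/s
For an in-line slider-crank, x = r cosθ + √(L² − r² sin²θ), so v = −rω sinθ·[1 + r cosθ/√(L² − r² sin²θ)].
With r = 0.1499 m, L = 0.5267 m, θ = 131°: √(L² − r² sin²θ) = 0.51441 m.
v = −0.1499·15.29·0.75471·[1 + 0.1499·-0.65606/0.51441] = -1.3991 m/s.
|v| = 1.3991 m/s.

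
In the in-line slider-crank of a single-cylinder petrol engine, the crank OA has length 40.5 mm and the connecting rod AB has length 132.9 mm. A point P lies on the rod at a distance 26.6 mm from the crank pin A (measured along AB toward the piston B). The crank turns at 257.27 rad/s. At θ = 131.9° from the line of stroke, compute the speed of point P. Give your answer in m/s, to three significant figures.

9.28

ω = 257.3 rad/s.  Crank-pin speed |V_A| = rω = 10.419 m/s, perpendicular to OA.
Rod angle: sinφ = −(r/L) sinθ ⇒ φ = -13.110°; ω_rod = −rω cosθ/√(L²−r²sin²θ) = +53.76 rad/s.
V_P = V_A + ω_rod × AP, with AP = 0.0266 m along the rod.
Components: V_Px = −rω sinθ − a·ω_rod·sinφ = -7.4309 m/s;  V_Py = rω cosθ + a·ω_rod·cosφ = -5.5657 m/s.
|V_P| = √(V_Px² + V_Py²) = 9.2842 m/s.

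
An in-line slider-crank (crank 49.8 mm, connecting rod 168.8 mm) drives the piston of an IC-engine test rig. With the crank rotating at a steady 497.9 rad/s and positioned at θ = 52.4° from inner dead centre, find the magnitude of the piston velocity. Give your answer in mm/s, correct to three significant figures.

23300

ω = 497.9 rad/s
For an in-line slider-crank, x = r cosθ + √(L² − r² sin²θ), so v = −rω sinθ·[1 + r cosθ/√(L² − r² sin²θ)].
With r = 0.0498 m, L = 0.1688 m, θ = 52.4°: √(L² − r² sin²θ) = 0.16412 m.
v = −0.0498·497.9·0.79229·[1 + 0.0498·0.61015/0.16412] = -23.282 m/s.
|v| = 23.282 m/s = 23282 mm/s.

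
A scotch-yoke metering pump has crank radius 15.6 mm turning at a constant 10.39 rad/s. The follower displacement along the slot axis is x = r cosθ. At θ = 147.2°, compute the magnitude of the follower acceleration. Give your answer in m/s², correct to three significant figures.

1.42

ω = 10.39 rad/s
x = r cosθ ⇒ ẍ = −rω² cosθ (ω constant).
|a| = rω²|cosθ| = 0.0156·(10.39)²·|cos 147.2°| = 1.4156 m/s².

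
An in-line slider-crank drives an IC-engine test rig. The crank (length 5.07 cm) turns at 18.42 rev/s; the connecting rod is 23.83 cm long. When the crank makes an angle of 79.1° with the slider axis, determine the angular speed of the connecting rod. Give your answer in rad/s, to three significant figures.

ω = 115.7 rad/s (converted from 18.42 rev/s).
The rod makes angle φ with the slider axis where L sinφ = r sinθ; differentiating, L cosφ·φ̇ = r ω cosθ.
L cosφ = √(L² − r² sin²θ) = 0.23304 m.
|ω_rod| = r ω |cosθ| / √(L² − r² sin²θ) = 0.0507·115.7·0.18910/0.23304 = 4.7613 rad/s.

4.76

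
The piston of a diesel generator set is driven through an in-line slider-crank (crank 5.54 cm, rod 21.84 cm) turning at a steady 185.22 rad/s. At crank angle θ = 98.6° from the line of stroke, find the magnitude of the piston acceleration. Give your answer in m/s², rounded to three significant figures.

759

ω = 185.2 rad/s
x(θ) = r cosθ + √(L² − r² sin²θ); with ω constant, a = ω²·d²x/dθ².
d²x/dθ² = −r cosθ − r²(cos2θ)/√u − r⁴ sin²2θ/(4u^{3/2}),  u = L² − r² sin²θ = 0.044698 m².
Substituting r = 0.0554 m, L = 0.2184 m, θ = 98.6°: d²x/dθ² = +0.02213 m.
a = ω²·d²x/dθ² = (185.2)²·(+0.02213) = +759.21 m/s²;  |a| = 759.21 m/s².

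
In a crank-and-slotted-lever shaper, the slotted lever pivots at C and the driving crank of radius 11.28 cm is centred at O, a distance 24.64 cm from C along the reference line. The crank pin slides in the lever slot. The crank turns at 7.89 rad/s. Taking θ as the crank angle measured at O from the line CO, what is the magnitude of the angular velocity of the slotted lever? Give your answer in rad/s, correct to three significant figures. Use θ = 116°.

0.0868

ω = 7.89 rad/s
Crank pin A relative to C: A = (d + r cosθ, r sinθ); lever angle φ = atan2(r sinθ, d + r cosθ).
Differentiating tanφ: φ̇ = rω(d cosθ + r)/(d² + r² + 2dr cosθ).
d² + r² + 2dr cosθ = |CA|² = 0.0490687 m²;  d cosθ + r = +0.0047853 m.
|ω_lever| = |0.1128·7.89·+0.0047853| / 0.0490687 = 0.086795 rad/s.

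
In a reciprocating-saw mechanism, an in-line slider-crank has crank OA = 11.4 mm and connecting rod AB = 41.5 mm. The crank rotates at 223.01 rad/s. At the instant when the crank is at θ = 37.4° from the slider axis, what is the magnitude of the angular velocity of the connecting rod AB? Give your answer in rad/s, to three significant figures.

49.4

ω = 223 rad/s
The rod makes angle φ with the slider axis where L sinφ = r sinθ; differentiating, L cosφ·φ̇ = r ω cosθ.
L cosφ = √(L² − r² sin²θ) = 0.040918 m.
|ω_rod| = r ω |cosθ| / √(L² − r² sin²θ) = 0.0114·223·0.79441/0.040918 = 49.358 rad/s.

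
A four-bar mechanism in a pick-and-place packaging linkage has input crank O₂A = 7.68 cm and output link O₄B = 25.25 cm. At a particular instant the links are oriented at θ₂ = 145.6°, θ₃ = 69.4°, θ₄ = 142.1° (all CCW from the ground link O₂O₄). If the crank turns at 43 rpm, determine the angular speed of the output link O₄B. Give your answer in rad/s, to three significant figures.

1.39

ω₂ = 4.503 rad/s (from 43 rpm).
Differentiating the loop-closure r₂e^{iθ₂}+r₃e^{iθ₃}=r₁+r₄e^{iθ₄} gives r₂ω₂e^{iθ₂}+r₃ω₃e^{iθ₃}=r₄ω₄e^{iθ₄}.
Eliminating the other unknown: ω₄ = r₂ω₂ sin(θ₂−θ₃) / [r₄ sin(θ₄−θ₃)].
Numerator sine = +0.97113; denominator sine = +0.95476.
Result = 0.0768·4.503·(+0.97113) / (0.2525·(+0.95476)) = +1.3931 rad/s; magnitude 1.3931 rad/s.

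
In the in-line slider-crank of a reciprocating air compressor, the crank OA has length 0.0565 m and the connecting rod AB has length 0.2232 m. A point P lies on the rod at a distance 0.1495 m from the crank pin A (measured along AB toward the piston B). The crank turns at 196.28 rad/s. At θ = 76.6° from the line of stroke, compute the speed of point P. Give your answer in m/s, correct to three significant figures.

ω = 196.3 rad/s.  Crank-pin speed |V_A| = rω = 11.09 m/s, perpendicular to OA.
Rod angle: sinφ = −(r/L) sinθ ⇒ φ = -14.255°; ω_rod = −rω cosθ/√(L²−r²sin²θ) = -11.88 rad/s.
V_P = V_A + ω_rod × AP, with AP = 0.1495 m along the rod.
Components: V_Px = −rω sinθ − a·ω_rod·sinφ = -11.225 m/s;  V_Py = rω cosθ + a·ω_rod·cosφ = +0.84862 m/s.
|V_P| = √(V_Px² + V_Py²) = 11.257 m/s.

11.3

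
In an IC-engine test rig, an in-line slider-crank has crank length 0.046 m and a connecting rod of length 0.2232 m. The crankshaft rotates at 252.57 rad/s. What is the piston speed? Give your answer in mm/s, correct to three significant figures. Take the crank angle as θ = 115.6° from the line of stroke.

ω = 252.6 rad/s
For an in-line slider-crank, x = r cosθ + √(L² − r² sin²θ), so v = −rω sinθ·[1 + r cosθ/√(L² − r² sin²θ)].
With r = 0.046 m, L = 0.2232 m, θ = 115.6°: √(L² − r² sin²θ) = 0.21931 m.
v = −0.046·252.6·0.90183·[1 + 0.046·-0.43209/0.21931] = -9.5281 m/s.
|v| = 9.5281 m/s = 9528.1 mm/s.

9530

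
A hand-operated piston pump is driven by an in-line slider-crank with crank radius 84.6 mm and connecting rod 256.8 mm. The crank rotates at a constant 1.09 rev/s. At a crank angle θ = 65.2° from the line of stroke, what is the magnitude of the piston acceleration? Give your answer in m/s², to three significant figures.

ω = 2π·1.09 = 6.849 rad/s
x(θ) = r cosθ + √(L² − r² sin²θ); with ω constant, a = ω²·d²x/dθ².
d²x/dθ² = −r cosθ − r²(cos2θ)/√u − r⁴ sin²2θ/(4u^{3/2}),  u = L² − r² sin²θ = 0.0600483 m².
Substituting r = 0.0846 m, L = 0.2568 m, θ = 65.2°: d²x/dθ² = -0.017061 m.
a = ω²·d²x/dθ² = (6.849)²·(-0.017061) = -0.80021 m/s²;  |a| = 0.80021 m/s².

0.800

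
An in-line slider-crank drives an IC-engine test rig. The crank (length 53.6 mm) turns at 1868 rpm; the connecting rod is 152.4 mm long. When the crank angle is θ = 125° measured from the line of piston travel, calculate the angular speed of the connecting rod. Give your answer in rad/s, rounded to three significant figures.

ω = 195.6 rad/s (converted from 1868 rpm).
The rod makes angle φ with the slider axis where L sinφ = r sinθ; differentiating, L cosφ·φ̇ = r ω cosθ.
L cosφ = √(L² − r² sin²θ) = 0.14594 m.
|ω_rod| = r ω |cosθ| / √(L² − r² sin²θ) = 0.0536·195.6·0.57358/0.14594 = 41.209 rad/s.

41.2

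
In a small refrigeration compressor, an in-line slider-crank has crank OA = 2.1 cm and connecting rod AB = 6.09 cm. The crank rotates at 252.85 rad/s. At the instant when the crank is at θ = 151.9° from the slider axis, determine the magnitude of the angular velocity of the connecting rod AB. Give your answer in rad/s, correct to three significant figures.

ω = 252.8 rad/s
The rod makes angle φ with the slider axis where L sinφ = r sinθ; differentiating, L cosφ·φ̇ = r ω cosθ.
L cosφ = √(L² − r² sin²θ) = 0.060091 m.
|ω_rod| = r ω |cosθ| / √(L² − r² sin²θ) = 0.021·252.8·0.88213/0.060091 = 77.947 rad/s.

77.9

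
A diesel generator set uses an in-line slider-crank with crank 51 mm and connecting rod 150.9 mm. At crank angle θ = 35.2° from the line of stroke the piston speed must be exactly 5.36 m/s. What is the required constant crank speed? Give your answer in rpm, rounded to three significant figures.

For an in-line slider-crank, |v_piston| = rω|sinθ|·[1 + r cosθ/√(L² − r² sin²θ)].
With r = 0.051 m, L = 0.1509 m, θ = 35.2°: the bracketed kinematic factor |dx/dθ| = 0.037676 m.
ω = v/|dx/dθ| = 5.36/0.037676 = 142.27 rad/s.
N = 60ω/(2π) = 1358.6 rpm.

1360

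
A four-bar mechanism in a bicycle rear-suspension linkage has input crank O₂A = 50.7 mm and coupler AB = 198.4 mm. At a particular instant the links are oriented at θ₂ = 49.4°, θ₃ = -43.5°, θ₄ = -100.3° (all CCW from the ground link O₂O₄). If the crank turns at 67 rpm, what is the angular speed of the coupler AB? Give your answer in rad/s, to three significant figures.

ω₂ = 7.016 rad/s (from 67 rpm).
Differentiating the loop-closure r₂e^{iθ₂}+r₃e^{iθ₃}=r₁+r₄e^{iθ₄} gives r₂ω₂e^{iθ₂}+r₃ω₃e^{iθ₃}=r₄ω₄e^{iθ₄}.
Eliminating the other unknown: ω₃ = r₂ω₂ sin(θ₄−θ₂) / [r₃ sin(θ₃−θ₄)].
Numerator sine = -0.50453; denominator sine = +0.83676.
Result = 0.0507·7.016·(-0.50453) / (0.1984·(+0.83676)) = -1.0811 rad/s; magnitude 1.0811 rad/s.

1.08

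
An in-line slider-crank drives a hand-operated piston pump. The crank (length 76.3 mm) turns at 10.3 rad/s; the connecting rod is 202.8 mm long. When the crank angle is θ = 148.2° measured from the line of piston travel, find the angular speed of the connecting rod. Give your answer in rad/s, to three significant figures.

3.36

ω = 10.3 rad/s
The rod makes angle φ with the slider axis where L sinφ = r sinθ; differentiating, L cosφ·φ̇ = r ω cosθ.
L cosφ = √(L² − r² sin²θ) = 0.19877 m.
|ω_rod| = r ω |cosθ| / √(L² − r² sin²θ) = 0.0763·10.3·0.84989/0.19877 = 3.3602 rad/s.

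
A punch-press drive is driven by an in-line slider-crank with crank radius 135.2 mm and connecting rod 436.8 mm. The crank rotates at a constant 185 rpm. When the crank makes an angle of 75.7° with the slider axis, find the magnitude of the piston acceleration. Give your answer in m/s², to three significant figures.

1.82

ω = 2π·185/60 = 19.37 rad/s
x(θ) = r cosθ + √(L² − r² sin²θ); with ω constant, a = ω²·d²x/dθ².
d²x/dθ² = −r cosθ − r²(cos2θ)/√u − r⁴ sin²2θ/(4u^{3/2}),  u = L² − r² sin²θ = 0.17363 m².
Substituting r = 0.1352 m, L = 0.4368 m, θ = 75.7°: d²x/dθ² = +0.0048559 m.
a = ω²·d²x/dθ² = (19.37)²·(+0.0048559) = +1.8225 m/s²;  |a| = 1.8225 m/s².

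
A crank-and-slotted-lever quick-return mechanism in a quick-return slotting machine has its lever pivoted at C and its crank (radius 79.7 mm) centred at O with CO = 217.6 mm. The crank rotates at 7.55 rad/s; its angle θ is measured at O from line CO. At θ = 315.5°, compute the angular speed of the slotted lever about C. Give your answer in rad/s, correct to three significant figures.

ω = 7.55 rad/s
Crank pin A relative to C: A = (d + r cosθ, r sinθ); lever angle φ = atan2(r sinθ, d + r cosθ).
Differentiating tanφ: φ̇ = rω(d cosθ + r)/(d² + r² + 2dr cosθ).
d² + r² + 2dr cosθ = |CA|² = 0.0784413 m²;  d cosθ + r = +0.2349 m.
|ω_lever| = |0.0797·7.55·+0.2349| / 0.0784413 = 1.802 rad/s.

1.80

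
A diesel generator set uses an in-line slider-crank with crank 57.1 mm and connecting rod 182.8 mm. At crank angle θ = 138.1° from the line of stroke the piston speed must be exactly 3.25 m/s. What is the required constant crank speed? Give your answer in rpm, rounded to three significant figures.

1070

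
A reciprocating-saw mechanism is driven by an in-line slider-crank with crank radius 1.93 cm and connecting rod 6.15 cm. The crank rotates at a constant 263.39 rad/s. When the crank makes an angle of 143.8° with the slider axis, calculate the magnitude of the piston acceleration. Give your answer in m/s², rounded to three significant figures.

ω = 263.4 rad/s
x(θ) = r cosθ + √(L² − r² sin²θ); with ω constant, a = ω²·d²x/dθ².
d²x/dθ² = −r cosθ − r²(cos2θ)/√u − r⁴ sin²2θ/(4u^{3/2}),  u = L² − r² sin²θ = 0.00365232 m².
Substituting r = 0.0193 m, L = 0.0615 m, θ = 143.8°: d²x/dθ² = +0.013568 m.
a = ω²·d²x/dθ² = (263.4)²·(+0.013568) = +941.26 m/s²;  |a| = 941.26 m/s².

941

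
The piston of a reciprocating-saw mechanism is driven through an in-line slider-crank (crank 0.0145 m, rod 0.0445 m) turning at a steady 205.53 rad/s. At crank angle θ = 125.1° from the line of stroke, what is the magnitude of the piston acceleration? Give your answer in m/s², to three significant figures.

ω = 205.5 rad/s
x(θ) = r cosθ + √(L² − r² sin²θ); with ω constant, a = ω²·d²x/dθ².
d²x/dθ² = −r cosθ − r²(cos2θ)/√u − r⁴ sin²2θ/(4u^{3/2}),  u = L² − r² sin²θ = 0.00183952 m².
Substituting r = 0.0145 m, L = 0.0445 m, θ = 125.1°: d²x/dθ² = +0.0098741 m.
a = ω²·d²x/dθ² = (205.5)²·(+0.0098741) = +417.11 m/s²;  |a| = 417.11 m/s².

417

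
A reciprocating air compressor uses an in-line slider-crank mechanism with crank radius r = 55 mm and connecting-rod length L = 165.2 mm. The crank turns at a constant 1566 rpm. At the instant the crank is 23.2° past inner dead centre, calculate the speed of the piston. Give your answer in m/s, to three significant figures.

4.65

ω = 2π·1566/60 = 164 rad/s
For an in-line slider-crank, x = r cosθ + √(L² − r² sin²θ), so v = −rω sinθ·[1 + r cosθ/√(L² − r² sin²θ)].
With r = 0.055 m, L = 0.1652 m, θ = 23.2°: √(L² − r² sin²θ) = 0.16377 m.
v = −0.055·164·0.39394·[1 + 0.055·0.91914/0.16377] = -4.6499 m/s.
|v| = 4.6499 m/s.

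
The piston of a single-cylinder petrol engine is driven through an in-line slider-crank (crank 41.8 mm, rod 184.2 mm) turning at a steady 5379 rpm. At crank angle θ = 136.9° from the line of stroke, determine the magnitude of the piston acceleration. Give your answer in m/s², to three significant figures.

ω = 2π·5379/60 = 563.3 rad/s
x(θ) = r cosθ + √(L² − r² sin²θ); with ω constant, a = ω²·d²x/dθ².
d²x/dθ² = −r cosθ − r²(cos2θ)/√u − r⁴ sin²2θ/(4u^{3/2}),  u = L² − r² sin²θ = 0.0331139 m².
Substituting r = 0.0418 m, L = 0.1842 m, θ = 136.9°: d²x/dθ² = +0.029758 m.
a = ω²·d²x/dθ² = (563.3)²·(+0.029758) = +9442.1 m/s²;  |a| = 9442.1 m/s².

9440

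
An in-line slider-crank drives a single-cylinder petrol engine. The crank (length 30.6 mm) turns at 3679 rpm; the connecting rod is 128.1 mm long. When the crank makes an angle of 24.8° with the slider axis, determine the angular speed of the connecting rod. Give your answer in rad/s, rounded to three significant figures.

84.0

ω = 385.3 rad/s (converted from 3679 rpm).
The rod makes angle φ with the slider axis where L sinφ = r sinθ; differentiating, L cosφ·φ̇ = r ω cosθ.
L cosφ = √(L² − r² sin²θ) = 0.12746 m.
|ω_rod| = r ω |cosθ| / √(L² − r² sin²θ) = 0.0306·385.3·0.90778/0.12746 = 83.966 rad/s.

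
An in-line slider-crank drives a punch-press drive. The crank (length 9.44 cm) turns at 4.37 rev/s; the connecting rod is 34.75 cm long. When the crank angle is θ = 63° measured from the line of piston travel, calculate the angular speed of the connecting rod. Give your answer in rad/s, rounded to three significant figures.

3.49

ω = 27.46 rad/s (converted from 4.37 rev/s).
The rod makes angle φ with the slider axis where L sinφ = r sinθ; differentiating, L cosφ·φ̇ = r ω cosθ.
L cosφ = √(L² − r² sin²θ) = 0.33717 m.
|ω_rod| = r ω |cosθ| / √(L² − r² sin²θ) = 0.0944·27.46·0.45399/0.33717 = 3.4901 rad/s.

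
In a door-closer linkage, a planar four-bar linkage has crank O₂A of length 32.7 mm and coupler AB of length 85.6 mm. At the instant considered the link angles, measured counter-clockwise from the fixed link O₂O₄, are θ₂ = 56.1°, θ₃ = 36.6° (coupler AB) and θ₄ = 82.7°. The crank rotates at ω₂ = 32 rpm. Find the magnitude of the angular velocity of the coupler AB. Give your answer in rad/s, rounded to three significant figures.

0.795

ω₂ = 3.351 rad/s (from 32 rpm).
Differentiating the loop-closure r₂e^{iθ₂}+r₃e^{iθ₃}=r₁+r₄e^{iθ₄} gives r₂ω₂e^{iθ₂}+r₃ω₃e^{iθ₃}=r₄ω₄e^{iθ₄}.
Eliminating the other unknown: ω₃ = r₂ω₂ sin(θ₄−θ₂) / [r₃ sin(θ₃−θ₄)].
Numerator sine = +0.44776; denominator sine = -0.72055.
Result = 0.0327·3.351·(+0.44776) / (0.0856·(-0.72055)) = -0.79549 rad/s; magnitude 0.79549 rad/s.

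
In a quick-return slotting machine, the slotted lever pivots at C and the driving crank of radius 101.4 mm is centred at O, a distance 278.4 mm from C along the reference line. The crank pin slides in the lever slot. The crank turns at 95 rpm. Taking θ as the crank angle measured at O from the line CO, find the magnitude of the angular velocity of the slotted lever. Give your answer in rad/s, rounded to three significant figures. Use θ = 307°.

2.23

ω = 9.948 rad/s (from 95 rpm).
Crank pin A relative to C: A = (d + r cosθ, r sinθ); lever angle φ = atan2(r sinθ, d + r cosθ).
Differentiating tanφ: φ̇ = rω(d cosθ + r)/(d² + r² + 2dr cosθ).
d² + r² + 2dr cosθ = |CA|² = 0.121767 m²;  d cosθ + r = +0.26895 m.
|ω_lever| = |0.1014·9.948·+0.26895| / 0.121767 = 2.2281 rad/s.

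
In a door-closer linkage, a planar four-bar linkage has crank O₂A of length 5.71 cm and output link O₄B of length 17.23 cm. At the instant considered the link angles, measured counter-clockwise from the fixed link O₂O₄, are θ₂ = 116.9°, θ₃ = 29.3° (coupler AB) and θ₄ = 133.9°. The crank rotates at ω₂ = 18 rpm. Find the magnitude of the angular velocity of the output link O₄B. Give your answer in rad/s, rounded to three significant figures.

0.645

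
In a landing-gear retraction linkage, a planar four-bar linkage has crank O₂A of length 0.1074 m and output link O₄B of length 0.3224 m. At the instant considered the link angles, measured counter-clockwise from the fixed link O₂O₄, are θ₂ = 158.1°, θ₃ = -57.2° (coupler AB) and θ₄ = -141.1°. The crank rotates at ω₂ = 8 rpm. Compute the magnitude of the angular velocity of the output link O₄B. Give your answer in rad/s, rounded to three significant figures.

ω₂ = 0.8378 rad/s (from 8 rpm).
Differentiating the loop-closure r₂e^{iθ₂}+r₃e^{iθ₃}=r₁+r₄e^{iθ₄} gives r₂ω₂e^{iθ₂}+r₃ω₃e^{iθ₃}=r₄ω₄e^{iθ₄}.
Eliminating the other unknown: ω₄ = r₂ω₂ sin(θ₂−θ₃) / [r₄ sin(θ₄−θ₃)].
Numerator sine = -0.57786; denominator sine = -0.99434.
Result = 0.1074·0.8378·(-0.57786) / (0.3224·(-0.99434)) = +0.16219 rad/s; magnitude 0.16219 rad/s.

0.162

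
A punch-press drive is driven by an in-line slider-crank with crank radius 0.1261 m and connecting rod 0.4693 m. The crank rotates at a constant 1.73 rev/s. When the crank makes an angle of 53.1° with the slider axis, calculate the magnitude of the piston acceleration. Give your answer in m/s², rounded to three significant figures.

ω = 2π·1.73 = 10.87 rad/s
x(θ) = r cosθ + √(L² − r² sin²θ); with ω constant, a = ω²·d²x/dθ².
d²x/dθ² = −r cosθ − r²(cos2θ)/√u − r⁴ sin²2θ/(4u^{3/2}),  u = L² − r² sin²θ = 0.210074 m².
Substituting r = 0.1261 m, L = 0.4693 m, θ = 53.1°: d²x/dθ² = -0.066639 m.
a = ω²·d²x/dθ² = (10.87)²·(-0.066639) = -7.8738 m/s²;  |a| = 7.8738 m/s².

7.87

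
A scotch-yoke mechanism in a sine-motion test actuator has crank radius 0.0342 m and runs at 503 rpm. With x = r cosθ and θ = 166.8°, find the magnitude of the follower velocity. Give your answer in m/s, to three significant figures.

ω = 52.67 rad/s (from 503 rpm).
x = r cosθ ⇒ ẋ = −rω sinθ.
|v| = rω|sinθ| = 0.0342·52.67·|sin 166.8°| = 0.41136 m/s.

0.411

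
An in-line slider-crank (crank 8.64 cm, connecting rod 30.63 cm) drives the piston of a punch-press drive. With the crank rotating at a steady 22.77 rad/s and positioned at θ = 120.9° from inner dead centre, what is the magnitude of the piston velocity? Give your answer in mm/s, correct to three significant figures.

ω = 22.77 rad/s
For an in-line slider-crank, x = r cosθ + √(L² − r² sin²θ), so v = −rω sinθ·[1 + r cosθ/√(L² − r² sin²θ)].
With r = 0.0864 m, L = 0.3063 m, θ = 120.9°: √(L² − r² sin²θ) = 0.29719 m.
v = −0.0864·22.77·0.85806·[1 + 0.0864·-0.51354/0.29719] = -1.4361 m/s.
|v| = 1.4361 m/s = 1436.1 mm/s.

1440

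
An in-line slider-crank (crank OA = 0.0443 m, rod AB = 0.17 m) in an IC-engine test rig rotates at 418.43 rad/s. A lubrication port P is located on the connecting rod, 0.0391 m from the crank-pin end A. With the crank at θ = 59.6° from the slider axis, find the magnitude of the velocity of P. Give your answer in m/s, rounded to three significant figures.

18.0

ω = 418.4 rad/s.  Crank-pin speed |V_A| = rω = 18.536 m/s, perpendicular to OA.
Rod angle: sinφ = −(r/L) sinθ ⇒ φ = -12.989°; ω_rod = −rω cosθ/√(L²−r²sin²θ) = -56.626 rad/s.
V_P = V_A + ω_rod × AP, with AP = 0.0391 m along the rod.
Components: V_Px = −rω sinθ − a·ω_rod·sinφ = -16.486 m/s;  V_Py = rω cosθ + a·ω_rod·cosφ = +7.2227 m/s.
|V_P| = √(V_Px² + V_Py²) = 17.998 m/s.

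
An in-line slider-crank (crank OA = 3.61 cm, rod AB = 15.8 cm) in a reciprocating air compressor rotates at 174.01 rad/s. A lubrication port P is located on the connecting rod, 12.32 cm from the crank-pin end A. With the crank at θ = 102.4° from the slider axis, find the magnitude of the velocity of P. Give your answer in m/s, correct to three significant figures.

ω = 174 rad/s.  Crank-pin speed |V_A| = rω = 6.2818 m/s, perpendicular to OA.
Rod angle: sinφ = −(r/L) sinθ ⇒ φ = -12.894°; ω_rod = −rω cosθ/√(L²−r²sin²θ) = +8.7583 rad/s.
V_P = V_A + ω_rod × AP, with AP = 0.1232 m along the rod.
Components: V_Px = −rω sinθ − a·ω_rod·sinφ = -5.8944 m/s;  V_Py = rω cosθ + a·ω_rod·cosφ = -0.2971 m/s.
|V_P| = √(V_Px² + V_Py²) = 5.9019 m/s.

5.90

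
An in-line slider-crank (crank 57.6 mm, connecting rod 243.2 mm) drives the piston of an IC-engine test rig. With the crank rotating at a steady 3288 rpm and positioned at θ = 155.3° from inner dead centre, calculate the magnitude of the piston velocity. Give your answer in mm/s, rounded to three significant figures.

6500

ω = 2π·3288/60 = 344.3 rad/s
For an in-line slider-crank, x = r cosθ + √(L² − r² sin²θ), so v = −rω sinθ·[1 + r cosθ/√(L² − r² sin²θ)].
With r = 0.0576 m, L = 0.2432 m, θ = 155.3°: √(L² − r² sin²θ) = 0.24201 m.
v = −0.0576·344.3·0.41787·[1 + 0.0576·-0.90851/0.24201] = -6.4954 m/s.
|v| = 6.4954 m/s = 6495.4 mm/s.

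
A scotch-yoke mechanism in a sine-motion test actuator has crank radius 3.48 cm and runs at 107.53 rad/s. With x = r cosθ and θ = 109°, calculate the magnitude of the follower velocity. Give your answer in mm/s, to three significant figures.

ω = 107.5 rad/s
x = r cosθ ⇒ ẋ = −rω sinθ.
|v| = rω|sinθ| = 0.0348·107.5·|sin 109°| = 3.5382 m/s = 3538.2 mm/s.

3540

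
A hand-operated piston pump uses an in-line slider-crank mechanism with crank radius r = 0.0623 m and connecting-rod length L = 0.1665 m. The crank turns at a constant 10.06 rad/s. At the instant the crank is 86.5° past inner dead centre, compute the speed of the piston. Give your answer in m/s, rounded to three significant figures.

0.641

ω = 10.06 rad/s
For an in-line slider-crank, x = r cosθ + √(L² − r² sin²θ), so v = −rω sinθ·[1 + r cosθ/√(L² − r² sin²θ)].
With r = 0.0623 m, L = 0.1665 m, θ = 86.5°: √(L² − r² sin²θ) = 0.15445 m.
v = −0.0623·10.06·0.99813·[1 + 0.0623·0.06105/0.15445] = -0.64097 m/s.
|v| = 0.64097 m/s.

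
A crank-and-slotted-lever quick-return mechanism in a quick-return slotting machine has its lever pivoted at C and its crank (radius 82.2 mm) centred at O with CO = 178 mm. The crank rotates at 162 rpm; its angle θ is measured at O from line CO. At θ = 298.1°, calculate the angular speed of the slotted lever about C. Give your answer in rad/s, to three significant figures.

4.43

ω = 16.96 rad/s (from 162 rpm).
Crank pin A relative to C: A = (d + r cosθ, r sinθ); lever angle φ = atan2(r sinθ, d + r cosθ).
Differentiating tanφ: φ̇ = rω(d cosθ + r)/(d² + r² + 2dr cosθ).
d² + r² + 2dr cosθ = |CA|² = 0.0522242 m²;  d cosθ + r = +0.16604 m.
|ω_lever| = |0.0822·16.96·+0.16604| / 0.0522242 = 4.4336 rad/s.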